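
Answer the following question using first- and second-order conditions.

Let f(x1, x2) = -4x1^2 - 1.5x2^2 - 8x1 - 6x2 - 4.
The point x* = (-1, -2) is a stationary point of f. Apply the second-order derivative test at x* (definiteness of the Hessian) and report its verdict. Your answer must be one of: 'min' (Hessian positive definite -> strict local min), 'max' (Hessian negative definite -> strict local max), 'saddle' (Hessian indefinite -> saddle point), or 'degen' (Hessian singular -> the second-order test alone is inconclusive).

Compute the Hessian H = grad^2 f:
  H = [[-8, 0], [0, -3]]
Verify stationarity: grad f(x*) = H x* + g = (0, 0).
Eigenvalues of H: -8, -3.
Both eigenvalues < 0, so H is negative definite -> x* is a strict local max.

max


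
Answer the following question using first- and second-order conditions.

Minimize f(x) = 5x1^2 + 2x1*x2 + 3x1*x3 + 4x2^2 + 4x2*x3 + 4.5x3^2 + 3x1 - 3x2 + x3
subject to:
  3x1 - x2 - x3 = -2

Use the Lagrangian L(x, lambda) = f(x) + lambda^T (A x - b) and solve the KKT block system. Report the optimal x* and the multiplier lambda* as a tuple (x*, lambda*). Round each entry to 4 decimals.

Form the Lagrangian:
  L(x, lambda) = (1/2) x^T Q x + c^T x + lambda^T (A x - b)
Stationarity (grad_x L = 0): Q x + c + A^T lambda = 0.
Primal feasibility: A x = b.

This gives the KKT block system:
  [ Q   A^T ] [ x     ]   [-c ]
  [ A    0  ] [ lambda ] = [ b ]

Solving the linear system:
  x*      = (-0.5103, 0.6483, -0.1793)
  lambda* = (0.4483)
  f(x*)   = -1.3793

x* = (-0.5103, 0.6483, -0.1793), lambda* = (0.4483)


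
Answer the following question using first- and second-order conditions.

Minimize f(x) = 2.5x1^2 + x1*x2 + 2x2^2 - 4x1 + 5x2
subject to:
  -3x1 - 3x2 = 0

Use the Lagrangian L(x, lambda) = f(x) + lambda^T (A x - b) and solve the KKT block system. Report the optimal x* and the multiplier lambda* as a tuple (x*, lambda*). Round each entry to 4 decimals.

Form the Lagrangian:
  L(x, lambda) = (1/2) x^T Q x + c^T x + lambda^T (A x - b)
Stationarity (grad_x L = 0): Q x + c + A^T lambda = 0.
Primal feasibility: A x = b.

This gives the KKT block system:
  [ Q   A^T ] [ x     ]   [-c ]
  [ A    0  ] [ lambda ] = [ b ]

Solving the linear system:
  x*      = (1.2857, -1.2857)
  lambda* = (0.381)
  f(x*)   = -5.7857

x* = (1.2857, -1.2857), lambda* = (0.381)


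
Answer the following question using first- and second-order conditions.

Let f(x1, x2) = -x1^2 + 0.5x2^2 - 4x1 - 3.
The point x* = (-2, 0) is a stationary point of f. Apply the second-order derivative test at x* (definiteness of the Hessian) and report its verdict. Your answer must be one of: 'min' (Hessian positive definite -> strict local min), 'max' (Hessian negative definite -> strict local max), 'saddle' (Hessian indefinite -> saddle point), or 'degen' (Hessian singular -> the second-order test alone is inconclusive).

Compute the Hessian H = grad^2 f:
  H = [[-2, 0], [0, 1]]
Verify stationarity: grad f(x*) = H x* + g = (0, 0).
Eigenvalues of H: -2, 1.
Eigenvalues have mixed signs, so H is indefinite -> x* is a saddle point.

saddle


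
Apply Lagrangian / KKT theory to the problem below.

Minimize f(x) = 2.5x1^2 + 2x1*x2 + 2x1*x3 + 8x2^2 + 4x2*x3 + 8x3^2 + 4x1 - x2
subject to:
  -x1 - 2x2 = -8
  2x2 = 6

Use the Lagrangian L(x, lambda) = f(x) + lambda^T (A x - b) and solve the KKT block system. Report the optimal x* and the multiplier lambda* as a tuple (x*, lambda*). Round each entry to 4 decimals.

Form the Lagrangian:
  L(x, lambda) = (1/2) x^T Q x + c^T x + lambda^T (A x - b)
Stationarity (grad_x L = 0): Q x + c + A^T lambda = 0.
Primal feasibility: A x = b.

This gives the KKT block system:
  [ Q   A^T ] [ x     ]   [-c ]
  [ A    0  ] [ lambda ] = [ b ]

Solving the linear system:
  x*      = (2, 3, -1)
  lambda* = (18, -5.5)
  f(x*)   = 91

x* = (2, 3, -1), lambda* = (18, -5.5)


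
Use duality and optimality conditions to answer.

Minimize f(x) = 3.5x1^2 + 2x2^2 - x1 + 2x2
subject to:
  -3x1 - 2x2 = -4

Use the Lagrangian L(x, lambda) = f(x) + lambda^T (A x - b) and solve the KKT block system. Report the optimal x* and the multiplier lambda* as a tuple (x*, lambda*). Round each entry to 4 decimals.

Form the Lagrangian:
  L(x, lambda) = (1/2) x^T Q x + c^T x + lambda^T (A x - b)
Stationarity (grad_x L = 0): Q x + c + A^T lambda = 0.
Primal feasibility: A x = b.

This gives the KKT block system:
  [ Q   A^T ] [ x     ]   [-c ]
  [ A    0  ] [ lambda ] = [ b ]

Solving the linear system:
  x*      = (1, 0.5)
  lambda* = (2)
  f(x*)   = 4

x* = (1, 0.5), lambda* = (2)


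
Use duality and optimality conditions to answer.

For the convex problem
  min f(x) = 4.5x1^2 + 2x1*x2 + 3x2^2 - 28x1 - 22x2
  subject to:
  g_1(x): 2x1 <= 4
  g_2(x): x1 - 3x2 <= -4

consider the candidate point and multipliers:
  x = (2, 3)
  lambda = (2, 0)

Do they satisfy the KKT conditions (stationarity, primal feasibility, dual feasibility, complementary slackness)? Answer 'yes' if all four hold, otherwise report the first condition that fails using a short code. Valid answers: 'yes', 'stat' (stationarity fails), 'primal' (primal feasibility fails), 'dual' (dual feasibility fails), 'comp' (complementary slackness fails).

Gradient of f: grad f(x) = Q x + c = (-4, 0)
Constraint values g_i(x) = a_i^T x - b_i:
  g_1((2, 3)) = 0
  g_2((2, 3)) = -3
Stationarity residual: grad f(x) + sum_i lambda_i a_i = (0, 0)
  -> stationarity OK
Primal feasibility (all g_i <= 0): OK
Dual feasibility (all lambda_i >= 0): OK
Complementary slackness (lambda_i * g_i(x) = 0 for all i): OK

Verdict: yes, KKT holds.

yes


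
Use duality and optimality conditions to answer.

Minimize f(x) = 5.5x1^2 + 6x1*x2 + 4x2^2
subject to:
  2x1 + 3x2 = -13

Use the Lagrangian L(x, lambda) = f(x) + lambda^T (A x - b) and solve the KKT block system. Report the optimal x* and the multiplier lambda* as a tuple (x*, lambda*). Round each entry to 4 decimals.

Form the Lagrangian:
  L(x, lambda) = (1/2) x^T Q x + c^T x + lambda^T (A x - b)
Stationarity (grad_x L = 0): Q x + c + A^T lambda = 0.
Primal feasibility: A x = b.

This gives the KKT block system:
  [ Q   A^T ] [ x     ]   [-c ]
  [ A    0  ] [ lambda ] = [ b ]

Solving the linear system:
  x*      = (0.4407, -4.6271)
  lambda* = (11.4576)
  f(x*)   = 74.4746

x* = (0.4407, -4.6271), lambda* = (11.4576)


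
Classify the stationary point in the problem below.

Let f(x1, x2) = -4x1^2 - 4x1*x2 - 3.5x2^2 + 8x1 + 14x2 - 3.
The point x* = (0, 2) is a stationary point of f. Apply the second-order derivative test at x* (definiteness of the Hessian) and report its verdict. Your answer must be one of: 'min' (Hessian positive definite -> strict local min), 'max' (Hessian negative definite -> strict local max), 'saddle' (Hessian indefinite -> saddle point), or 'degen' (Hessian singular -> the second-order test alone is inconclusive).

Compute the Hessian H = grad^2 f:
  H = [[-8, -4], [-4, -7]]
Verify stationarity: grad f(x*) = H x* + g = (0, 0).
Eigenvalues of H: -11.5311, -3.4689.
Both eigenvalues < 0, so H is negative definite -> x* is a strict local max.

max


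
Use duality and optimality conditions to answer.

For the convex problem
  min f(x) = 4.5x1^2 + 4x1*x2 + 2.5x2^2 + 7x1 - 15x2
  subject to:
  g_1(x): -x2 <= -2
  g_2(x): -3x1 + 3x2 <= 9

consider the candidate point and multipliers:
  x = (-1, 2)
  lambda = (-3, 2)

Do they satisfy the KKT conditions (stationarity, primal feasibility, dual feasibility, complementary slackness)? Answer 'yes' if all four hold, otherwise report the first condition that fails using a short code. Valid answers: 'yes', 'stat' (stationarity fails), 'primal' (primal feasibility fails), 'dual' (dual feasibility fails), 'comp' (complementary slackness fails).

Gradient of f: grad f(x) = Q x + c = (6, -9)
Constraint values g_i(x) = a_i^T x - b_i:
  g_1((-1, 2)) = 0
  g_2((-1, 2)) = 0
Stationarity residual: grad f(x) + sum_i lambda_i a_i = (0, 0)
  -> stationarity OK
Primal feasibility (all g_i <= 0): OK
Dual feasibility (all lambda_i >= 0): FAILS
Complementary slackness (lambda_i * g_i(x) = 0 for all i): OK

Verdict: the first failing condition is dual_feasibility -> dual.

dual


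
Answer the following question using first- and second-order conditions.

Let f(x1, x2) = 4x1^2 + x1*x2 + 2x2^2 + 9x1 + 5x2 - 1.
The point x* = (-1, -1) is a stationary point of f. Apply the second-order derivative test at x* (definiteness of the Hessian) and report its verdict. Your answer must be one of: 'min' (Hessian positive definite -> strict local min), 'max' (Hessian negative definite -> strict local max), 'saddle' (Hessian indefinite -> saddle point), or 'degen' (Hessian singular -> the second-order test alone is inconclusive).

Compute the Hessian H = grad^2 f:
  H = [[8, 1], [1, 4]]
Verify stationarity: grad f(x*) = H x* + g = (0, 0).
Eigenvalues of H: 3.7639, 8.2361.
Both eigenvalues > 0, so H is positive definite -> x* is a strict local min.

min


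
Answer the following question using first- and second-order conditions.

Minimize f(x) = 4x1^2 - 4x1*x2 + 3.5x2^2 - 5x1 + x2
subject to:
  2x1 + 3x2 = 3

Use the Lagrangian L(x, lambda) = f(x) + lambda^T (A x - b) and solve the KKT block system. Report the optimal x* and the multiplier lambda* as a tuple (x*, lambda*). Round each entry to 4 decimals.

Form the Lagrangian:
  L(x, lambda) = (1/2) x^T Q x + c^T x + lambda^T (A x - b)
Stationarity (grad_x L = 0): Q x + c + A^T lambda = 0.
Primal feasibility: A x = b.

This gives the KKT block system:
  [ Q   A^T ] [ x     ]   [-c ]
  [ A    0  ] [ lambda ] = [ b ]

Solving the linear system:
  x*      = (0.8716, 0.4189)
  lambda* = (-0.1486)
  f(x*)   = -1.7466

x* = (0.8716, 0.4189), lambda* = (-0.1486)


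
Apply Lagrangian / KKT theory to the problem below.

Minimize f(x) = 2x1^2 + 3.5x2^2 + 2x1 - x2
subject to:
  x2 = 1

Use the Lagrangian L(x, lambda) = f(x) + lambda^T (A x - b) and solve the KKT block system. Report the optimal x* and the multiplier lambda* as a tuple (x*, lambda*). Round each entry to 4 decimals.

Form the Lagrangian:
  L(x, lambda) = (1/2) x^T Q x + c^T x + lambda^T (A x - b)
Stationarity (grad_x L = 0): Q x + c + A^T lambda = 0.
Primal feasibility: A x = b.

This gives the KKT block system:
  [ Q   A^T ] [ x     ]   [-c ]
  [ A    0  ] [ lambda ] = [ b ]

Solving the linear system:
  x*      = (-0.5, 1)
  lambda* = (-6)
  f(x*)   = 2

x* = (-0.5, 1), lambda* = (-6)


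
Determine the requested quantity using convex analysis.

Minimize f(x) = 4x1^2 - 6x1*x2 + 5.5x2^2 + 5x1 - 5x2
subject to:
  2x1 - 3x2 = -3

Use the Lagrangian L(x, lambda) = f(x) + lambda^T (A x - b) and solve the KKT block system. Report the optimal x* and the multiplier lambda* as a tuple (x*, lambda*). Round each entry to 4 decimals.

Form the Lagrangian:
  L(x, lambda) = (1/2) x^T Q x + c^T x + lambda^T (A x - b)
Stationarity (grad_x L = 0): Q x + c + A^T lambda = 0.
Primal feasibility: A x = b.

This gives the KKT block system:
  [ Q   A^T ] [ x     ]   [-c ]
  [ A    0  ] [ lambda ] = [ b ]

Solving the linear system:
  x*      = (-0.6136, 0.5909)
  lambda* = (1.7273)
  f(x*)   = -0.4205

x* = (-0.6136, 0.5909), lambda* = (1.7273)


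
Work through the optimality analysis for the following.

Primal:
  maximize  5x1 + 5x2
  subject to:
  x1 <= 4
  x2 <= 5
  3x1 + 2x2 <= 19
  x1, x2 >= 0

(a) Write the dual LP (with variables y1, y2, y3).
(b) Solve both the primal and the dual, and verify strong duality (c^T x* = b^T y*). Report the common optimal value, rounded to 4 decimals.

The standard primal-dual pair for 'max c^T x s.t. A x <= b, x >= 0' is:
  Dual:  min b^T y  s.t.  A^T y >= c,  y >= 0.

So the dual LP is:
  minimize  4y1 + 5y2 + 19y3
  subject to:
    y1 + 3y3 >= 5
    y2 + 2y3 >= 5
    y1, y2, y3 >= 0

Solving the primal: x* = (3, 5).
  primal value c^T x* = 40.
Solving the dual: y* = (0, 1.6667, 1.6667).
  dual value b^T y* = 40.
Strong duality: c^T x* = b^T y*. Confirmed.

40


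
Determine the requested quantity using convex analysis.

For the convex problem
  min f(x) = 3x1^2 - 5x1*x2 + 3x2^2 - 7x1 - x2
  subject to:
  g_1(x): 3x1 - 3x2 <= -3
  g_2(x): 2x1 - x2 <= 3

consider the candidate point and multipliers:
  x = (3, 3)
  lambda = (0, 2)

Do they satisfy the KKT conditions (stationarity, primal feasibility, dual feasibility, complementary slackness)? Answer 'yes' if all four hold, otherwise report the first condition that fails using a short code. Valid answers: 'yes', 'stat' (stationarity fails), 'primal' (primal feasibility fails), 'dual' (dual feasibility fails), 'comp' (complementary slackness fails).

Gradient of f: grad f(x) = Q x + c = (-4, 2)
Constraint values g_i(x) = a_i^T x - b_i:
  g_1((3, 3)) = 3
  g_2((3, 3)) = 0
Stationarity residual: grad f(x) + sum_i lambda_i a_i = (0, 0)
  -> stationarity OK
Primal feasibility (all g_i <= 0): FAILS
Dual feasibility (all lambda_i >= 0): OK
Complementary slackness (lambda_i * g_i(x) = 0 for all i): OK

Verdict: the first failing condition is primal_feasibility -> primal.

primal


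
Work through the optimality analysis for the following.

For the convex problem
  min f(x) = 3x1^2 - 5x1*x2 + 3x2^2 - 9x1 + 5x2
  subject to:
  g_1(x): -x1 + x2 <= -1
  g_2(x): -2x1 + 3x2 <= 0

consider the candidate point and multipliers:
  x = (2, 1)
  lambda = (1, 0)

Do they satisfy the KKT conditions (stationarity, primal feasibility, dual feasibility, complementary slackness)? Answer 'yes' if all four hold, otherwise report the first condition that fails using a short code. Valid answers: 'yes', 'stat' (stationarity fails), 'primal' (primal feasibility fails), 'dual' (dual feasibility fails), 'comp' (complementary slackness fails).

Gradient of f: grad f(x) = Q x + c = (-2, 1)
Constraint values g_i(x) = a_i^T x - b_i:
  g_1((2, 1)) = 0
  g_2((2, 1)) = -1
Stationarity residual: grad f(x) + sum_i lambda_i a_i = (-3, 2)
  -> stationarity FAILS
Primal feasibility (all g_i <= 0): OK
Dual feasibility (all lambda_i >= 0): OK
Complementary slackness (lambda_i * g_i(x) = 0 for all i): OK

Verdict: the first failing condition is stationarity -> stat.

stat


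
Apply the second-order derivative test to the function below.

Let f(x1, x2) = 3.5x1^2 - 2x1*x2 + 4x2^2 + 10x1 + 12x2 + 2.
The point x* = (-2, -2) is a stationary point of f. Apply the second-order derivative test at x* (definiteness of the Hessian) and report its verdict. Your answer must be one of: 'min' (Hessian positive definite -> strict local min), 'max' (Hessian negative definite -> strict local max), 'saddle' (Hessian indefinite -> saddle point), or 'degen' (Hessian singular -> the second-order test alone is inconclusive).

Compute the Hessian H = grad^2 f:
  H = [[7, -2], [-2, 8]]
Verify stationarity: grad f(x*) = H x* + g = (0, 0).
Eigenvalues of H: 5.4384, 9.5616.
Both eigenvalues > 0, so H is positive definite -> x* is a strict local min.

min


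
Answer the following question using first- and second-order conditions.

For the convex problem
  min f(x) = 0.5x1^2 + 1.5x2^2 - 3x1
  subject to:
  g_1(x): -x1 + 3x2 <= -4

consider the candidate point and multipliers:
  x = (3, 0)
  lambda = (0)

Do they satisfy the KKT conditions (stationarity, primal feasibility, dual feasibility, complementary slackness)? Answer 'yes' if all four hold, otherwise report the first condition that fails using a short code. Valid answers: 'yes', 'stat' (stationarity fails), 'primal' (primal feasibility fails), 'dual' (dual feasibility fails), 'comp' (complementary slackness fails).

Gradient of f: grad f(x) = Q x + c = (0, 0)
Constraint values g_i(x) = a_i^T x - b_i:
  g_1((3, 0)) = 1
Stationarity residual: grad f(x) + sum_i lambda_i a_i = (0, 0)
  -> stationarity OK
Primal feasibility (all g_i <= 0): FAILS
Dual feasibility (all lambda_i >= 0): OK
Complementary slackness (lambda_i * g_i(x) = 0 for all i): OK

Verdict: the first failing condition is primal_feasibility -> primal.

primal


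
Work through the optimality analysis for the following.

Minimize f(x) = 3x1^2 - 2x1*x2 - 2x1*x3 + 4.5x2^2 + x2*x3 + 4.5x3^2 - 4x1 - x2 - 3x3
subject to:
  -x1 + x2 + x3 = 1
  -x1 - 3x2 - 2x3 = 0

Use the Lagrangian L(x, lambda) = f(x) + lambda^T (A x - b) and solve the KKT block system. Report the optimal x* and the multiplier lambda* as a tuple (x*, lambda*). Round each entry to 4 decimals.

Form the Lagrangian:
  L(x, lambda) = (1/2) x^T Q x + c^T x + lambda^T (A x - b)
Stationarity (grad_x L = 0): Q x + c + A^T lambda = 0.
Primal feasibility: A x = b.

This gives the KKT block system:
  [ Q   A^T ] [ x     ]   [-c ]
  [ A    0  ] [ lambda ] = [ b ]

Solving the linear system:
  x*      = (-0.6404, -0.0788, 0.4384)
  lambda* = (-6.4236, -2.1379)
  f(x*)   = 3.8744

x* = (-0.6404, -0.0788, 0.4384), lambda* = (-6.4236, -2.1379)


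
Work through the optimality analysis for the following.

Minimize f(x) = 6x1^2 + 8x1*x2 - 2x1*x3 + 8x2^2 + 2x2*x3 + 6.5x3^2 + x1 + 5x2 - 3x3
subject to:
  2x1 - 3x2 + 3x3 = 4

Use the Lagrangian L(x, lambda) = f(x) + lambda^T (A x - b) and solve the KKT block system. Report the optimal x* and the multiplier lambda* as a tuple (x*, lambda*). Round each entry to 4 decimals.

Form the Lagrangian:
  L(x, lambda) = (1/2) x^T Q x + c^T x + lambda^T (A x - b)
Stationarity (grad_x L = 0): Q x + c + A^T lambda = 0.
Primal feasibility: A x = b.

This gives the KKT block system:
  [ Q   A^T ] [ x     ]   [-c ]
  [ A    0  ] [ lambda ] = [ b ]

Solving the linear system:
  x*      = (0.4286, -0.6147, 0.4329)
  lambda* = (-0.1802)
  f(x*)   = -1.6114

x* = (0.4286, -0.6147, 0.4329), lambda* = (-0.1802)


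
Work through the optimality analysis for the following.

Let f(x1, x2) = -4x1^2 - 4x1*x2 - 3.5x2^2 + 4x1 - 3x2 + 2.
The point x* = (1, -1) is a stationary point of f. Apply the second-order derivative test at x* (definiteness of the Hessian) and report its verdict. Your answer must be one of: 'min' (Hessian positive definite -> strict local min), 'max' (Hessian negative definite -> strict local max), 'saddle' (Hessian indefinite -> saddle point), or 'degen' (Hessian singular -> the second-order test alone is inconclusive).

Compute the Hessian H = grad^2 f:
  H = [[-8, -4], [-4, -7]]
Verify stationarity: grad f(x*) = H x* + g = (0, 0).
Eigenvalues of H: -11.5311, -3.4689.
Both eigenvalues < 0, so H is negative definite -> x* is a strict local max.

max


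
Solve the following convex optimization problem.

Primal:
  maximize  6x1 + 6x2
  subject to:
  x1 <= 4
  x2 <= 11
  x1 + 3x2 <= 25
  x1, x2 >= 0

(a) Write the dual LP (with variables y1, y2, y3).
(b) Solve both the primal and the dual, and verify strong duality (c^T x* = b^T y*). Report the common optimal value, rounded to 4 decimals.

The standard primal-dual pair for 'max c^T x s.t. A x <= b, x >= 0' is:
  Dual:  min b^T y  s.t.  A^T y >= c,  y >= 0.

So the dual LP is:
  minimize  4y1 + 11y2 + 25y3
  subject to:
    y1 + y3 >= 6
    y2 + 3y3 >= 6
    y1, y2, y3 >= 0

Solving the primal: x* = (4, 7).
  primal value c^T x* = 66.
Solving the dual: y* = (4, 0, 2).
  dual value b^T y* = 66.
Strong duality: c^T x* = b^T y*. Confirmed.

66


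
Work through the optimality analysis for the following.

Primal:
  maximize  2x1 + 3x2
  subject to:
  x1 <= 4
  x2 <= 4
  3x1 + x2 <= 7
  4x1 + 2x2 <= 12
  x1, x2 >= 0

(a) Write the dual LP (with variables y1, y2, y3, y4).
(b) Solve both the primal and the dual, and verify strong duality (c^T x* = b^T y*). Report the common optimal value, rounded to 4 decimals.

The standard primal-dual pair for 'max c^T x s.t. A x <= b, x >= 0' is:
  Dual:  min b^T y  s.t.  A^T y >= c,  y >= 0.

So the dual LP is:
  minimize  4y1 + 4y2 + 7y3 + 12y4
  subject to:
    y1 + 3y3 + 4y4 >= 2
    y2 + y3 + 2y4 >= 3
    y1, y2, y3, y4 >= 0

Solving the primal: x* = (1, 4).
  primal value c^T x* = 14.
Solving the dual: y* = (0, 2, 0, 0.5).
  dual value b^T y* = 14.
Strong duality: c^T x* = b^T y*. Confirmed.

14


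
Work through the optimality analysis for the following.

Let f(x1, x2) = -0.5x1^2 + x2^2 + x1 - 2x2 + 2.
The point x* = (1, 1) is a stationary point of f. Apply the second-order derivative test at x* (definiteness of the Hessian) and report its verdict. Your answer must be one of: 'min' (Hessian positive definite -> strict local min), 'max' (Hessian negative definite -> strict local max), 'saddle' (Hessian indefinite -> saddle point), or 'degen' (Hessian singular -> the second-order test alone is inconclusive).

Compute the Hessian H = grad^2 f:
  H = [[-1, 0], [0, 2]]
Verify stationarity: grad f(x*) = H x* + g = (0, 0).
Eigenvalues of H: -1, 2.
Eigenvalues have mixed signs, so H is indefinite -> x* is a saddle point.

saddle


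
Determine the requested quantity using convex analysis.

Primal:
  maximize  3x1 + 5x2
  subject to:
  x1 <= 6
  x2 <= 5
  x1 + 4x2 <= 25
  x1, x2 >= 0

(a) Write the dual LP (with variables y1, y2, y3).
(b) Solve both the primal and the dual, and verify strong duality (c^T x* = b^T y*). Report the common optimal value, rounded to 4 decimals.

The standard primal-dual pair for 'max c^T x s.t. A x <= b, x >= 0' is:
  Dual:  min b^T y  s.t.  A^T y >= c,  y >= 0.

So the dual LP is:
  minimize  6y1 + 5y2 + 25y3
  subject to:
    y1 + y3 >= 3
    y2 + 4y3 >= 5
    y1, y2, y3 >= 0

Solving the primal: x* = (6, 4.75).
  primal value c^T x* = 41.75.
Solving the dual: y* = (1.75, 0, 1.25).
  dual value b^T y* = 41.75.
Strong duality: c^T x* = b^T y*. Confirmed.

41.75


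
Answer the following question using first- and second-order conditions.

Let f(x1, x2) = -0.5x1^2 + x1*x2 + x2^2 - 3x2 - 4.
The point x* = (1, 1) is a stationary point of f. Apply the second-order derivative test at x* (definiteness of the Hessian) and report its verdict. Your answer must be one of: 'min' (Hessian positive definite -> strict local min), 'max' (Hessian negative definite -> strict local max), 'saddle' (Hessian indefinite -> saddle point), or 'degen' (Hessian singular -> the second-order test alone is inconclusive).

Compute the Hessian H = grad^2 f:
  H = [[-1, 1], [1, 2]]
Verify stationarity: grad f(x*) = H x* + g = (0, 0).
Eigenvalues of H: -1.3028, 2.3028.
Eigenvalues have mixed signs, so H is indefinite -> x* is a saddle point.

saddle


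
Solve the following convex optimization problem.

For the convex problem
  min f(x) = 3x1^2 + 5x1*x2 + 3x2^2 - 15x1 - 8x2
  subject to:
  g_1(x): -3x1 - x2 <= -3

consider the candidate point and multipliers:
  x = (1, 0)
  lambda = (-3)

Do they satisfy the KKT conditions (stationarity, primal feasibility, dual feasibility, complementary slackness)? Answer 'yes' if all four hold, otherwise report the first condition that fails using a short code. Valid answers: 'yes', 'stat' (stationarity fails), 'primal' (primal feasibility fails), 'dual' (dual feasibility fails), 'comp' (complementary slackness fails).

Gradient of f: grad f(x) = Q x + c = (-9, -3)
Constraint values g_i(x) = a_i^T x - b_i:
  g_1((1, 0)) = 0
Stationarity residual: grad f(x) + sum_i lambda_i a_i = (0, 0)
  -> stationarity OK
Primal feasibility (all g_i <= 0): OK
Dual feasibility (all lambda_i >= 0): FAILS
Complementary slackness (lambda_i * g_i(x) = 0 for all i): OK

Verdict: the first failing condition is dual_feasibility -> dual.

dual


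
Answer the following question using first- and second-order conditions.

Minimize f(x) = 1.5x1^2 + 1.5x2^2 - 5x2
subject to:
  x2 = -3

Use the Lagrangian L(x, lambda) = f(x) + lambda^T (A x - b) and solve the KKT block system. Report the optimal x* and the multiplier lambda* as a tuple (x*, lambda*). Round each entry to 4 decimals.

Form the Lagrangian:
  L(x, lambda) = (1/2) x^T Q x + c^T x + lambda^T (A x - b)
Stationarity (grad_x L = 0): Q x + c + A^T lambda = 0.
Primal feasibility: A x = b.

This gives the KKT block system:
  [ Q   A^T ] [ x     ]   [-c ]
  [ A    0  ] [ lambda ] = [ b ]

Solving the linear system:
  x*      = (0, -3)
  lambda* = (14)
  f(x*)   = 28.5

x* = (0, -3), lambda* = (14)


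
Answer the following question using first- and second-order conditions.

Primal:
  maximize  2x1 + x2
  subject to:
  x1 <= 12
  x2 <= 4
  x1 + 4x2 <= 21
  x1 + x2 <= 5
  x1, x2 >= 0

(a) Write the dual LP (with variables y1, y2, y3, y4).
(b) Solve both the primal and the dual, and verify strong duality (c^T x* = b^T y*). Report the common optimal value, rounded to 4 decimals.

The standard primal-dual pair for 'max c^T x s.t. A x <= b, x >= 0' is:
  Dual:  min b^T y  s.t.  A^T y >= c,  y >= 0.

So the dual LP is:
  minimize  12y1 + 4y2 + 21y3 + 5y4
  subject to:
    y1 + y3 + y4 >= 2
    y2 + 4y3 + y4 >= 1
    y1, y2, y3, y4 >= 0

Solving the primal: x* = (5, 0).
  primal value c^T x* = 10.
Solving the dual: y* = (0, 0, 0, 2).
  dual value b^T y* = 10.
Strong duality: c^T x* = b^T y*. Confirmed.

10


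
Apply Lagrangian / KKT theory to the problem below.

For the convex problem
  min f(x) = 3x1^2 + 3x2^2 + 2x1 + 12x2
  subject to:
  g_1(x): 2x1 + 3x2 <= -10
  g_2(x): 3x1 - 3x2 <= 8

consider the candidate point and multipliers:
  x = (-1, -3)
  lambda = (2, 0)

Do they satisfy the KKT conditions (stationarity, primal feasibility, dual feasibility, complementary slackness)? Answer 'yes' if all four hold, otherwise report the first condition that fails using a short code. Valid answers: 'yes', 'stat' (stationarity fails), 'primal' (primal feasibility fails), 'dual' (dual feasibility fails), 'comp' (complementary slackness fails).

Gradient of f: grad f(x) = Q x + c = (-4, -6)
Constraint values g_i(x) = a_i^T x - b_i:
  g_1((-1, -3)) = -1
  g_2((-1, -3)) = -2
Stationarity residual: grad f(x) + sum_i lambda_i a_i = (0, 0)
  -> stationarity OK
Primal feasibility (all g_i <= 0): OK
Dual feasibility (all lambda_i >= 0): OK
Complementary slackness (lambda_i * g_i(x) = 0 for all i): FAILS

Verdict: the first failing condition is complementary_slackness -> comp.

comp


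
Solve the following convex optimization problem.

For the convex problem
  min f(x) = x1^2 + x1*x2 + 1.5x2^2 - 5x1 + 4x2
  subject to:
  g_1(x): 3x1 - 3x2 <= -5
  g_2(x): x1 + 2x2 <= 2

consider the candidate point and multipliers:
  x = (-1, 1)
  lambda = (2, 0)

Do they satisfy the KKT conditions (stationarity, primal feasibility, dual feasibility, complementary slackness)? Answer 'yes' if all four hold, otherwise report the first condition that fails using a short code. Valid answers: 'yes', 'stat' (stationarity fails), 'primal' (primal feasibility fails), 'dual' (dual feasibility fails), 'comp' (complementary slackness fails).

Gradient of f: grad f(x) = Q x + c = (-6, 6)
Constraint values g_i(x) = a_i^T x - b_i:
  g_1((-1, 1)) = -1
  g_2((-1, 1)) = -1
Stationarity residual: grad f(x) + sum_i lambda_i a_i = (0, 0)
  -> stationarity OK
Primal feasibility (all g_i <= 0): OK
Dual feasibility (all lambda_i >= 0): OK
Complementary slackness (lambda_i * g_i(x) = 0 for all i): FAILS

Verdict: the first failing condition is complementary_slackness -> comp.

comp


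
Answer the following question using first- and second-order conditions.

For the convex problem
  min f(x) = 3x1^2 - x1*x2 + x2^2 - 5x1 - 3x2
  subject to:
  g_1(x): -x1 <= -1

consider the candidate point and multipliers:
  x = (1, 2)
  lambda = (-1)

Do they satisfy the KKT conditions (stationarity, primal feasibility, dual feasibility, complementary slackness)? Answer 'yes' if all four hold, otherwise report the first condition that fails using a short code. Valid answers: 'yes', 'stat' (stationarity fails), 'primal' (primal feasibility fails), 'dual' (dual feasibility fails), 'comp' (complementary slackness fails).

Gradient of f: grad f(x) = Q x + c = (-1, 0)
Constraint values g_i(x) = a_i^T x - b_i:
  g_1((1, 2)) = 0
Stationarity residual: grad f(x) + sum_i lambda_i a_i = (0, 0)
  -> stationarity OK
Primal feasibility (all g_i <= 0): OK
Dual feasibility (all lambda_i >= 0): FAILS
Complementary slackness (lambda_i * g_i(x) = 0 for all i): OK

Verdict: the first failing condition is dual_feasibility -> dual.

dual


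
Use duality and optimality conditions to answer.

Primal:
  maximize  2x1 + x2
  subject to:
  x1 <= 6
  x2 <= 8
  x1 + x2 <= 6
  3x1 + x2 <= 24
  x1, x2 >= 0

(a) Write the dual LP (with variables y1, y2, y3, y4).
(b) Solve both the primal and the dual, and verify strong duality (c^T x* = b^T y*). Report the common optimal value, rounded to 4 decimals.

The standard primal-dual pair for 'max c^T x s.t. A x <= b, x >= 0' is:
  Dual:  min b^T y  s.t.  A^T y >= c,  y >= 0.

So the dual LP is:
  minimize  6y1 + 8y2 + 6y3 + 24y4
  subject to:
    y1 + y3 + 3y4 >= 2
    y2 + y3 + y4 >= 1
    y1, y2, y3, y4 >= 0

Solving the primal: x* = (6, 0).
  primal value c^T x* = 12.
Solving the dual: y* = (1, 0, 1, 0).
  dual value b^T y* = 12.
Strong duality: c^T x* = b^T y*. Confirmed.

12


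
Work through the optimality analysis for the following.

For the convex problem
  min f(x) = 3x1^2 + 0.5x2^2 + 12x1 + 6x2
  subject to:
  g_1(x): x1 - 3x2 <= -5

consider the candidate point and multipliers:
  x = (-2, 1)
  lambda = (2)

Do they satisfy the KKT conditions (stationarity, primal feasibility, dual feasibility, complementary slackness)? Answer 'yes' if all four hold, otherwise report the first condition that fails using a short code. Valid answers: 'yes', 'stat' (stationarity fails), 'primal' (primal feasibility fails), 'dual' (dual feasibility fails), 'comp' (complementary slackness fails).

Gradient of f: grad f(x) = Q x + c = (0, 7)
Constraint values g_i(x) = a_i^T x - b_i:
  g_1((-2, 1)) = 0
Stationarity residual: grad f(x) + sum_i lambda_i a_i = (2, 1)
  -> stationarity FAILS
Primal feasibility (all g_i <= 0): OK
Dual feasibility (all lambda_i >= 0): OK
Complementary slackness (lambda_i * g_i(x) = 0 for all i): OK

Verdict: the first failing condition is stationarity -> stat.

stat


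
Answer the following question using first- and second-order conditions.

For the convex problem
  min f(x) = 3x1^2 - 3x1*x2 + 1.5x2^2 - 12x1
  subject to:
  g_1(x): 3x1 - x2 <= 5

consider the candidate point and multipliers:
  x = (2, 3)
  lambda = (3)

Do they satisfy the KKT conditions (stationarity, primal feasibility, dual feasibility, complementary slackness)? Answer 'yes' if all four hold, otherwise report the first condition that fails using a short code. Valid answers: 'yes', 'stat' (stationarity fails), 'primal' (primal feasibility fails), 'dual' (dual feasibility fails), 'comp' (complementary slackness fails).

Gradient of f: grad f(x) = Q x + c = (-9, 3)
Constraint values g_i(x) = a_i^T x - b_i:
  g_1((2, 3)) = -2
Stationarity residual: grad f(x) + sum_i lambda_i a_i = (0, 0)
  -> stationarity OK
Primal feasibility (all g_i <= 0): OK
Dual feasibility (all lambda_i >= 0): OK
Complementary slackness (lambda_i * g_i(x) = 0 for all i): FAILS

Verdict: the first failing condition is complementary_slackness -> comp.

comp


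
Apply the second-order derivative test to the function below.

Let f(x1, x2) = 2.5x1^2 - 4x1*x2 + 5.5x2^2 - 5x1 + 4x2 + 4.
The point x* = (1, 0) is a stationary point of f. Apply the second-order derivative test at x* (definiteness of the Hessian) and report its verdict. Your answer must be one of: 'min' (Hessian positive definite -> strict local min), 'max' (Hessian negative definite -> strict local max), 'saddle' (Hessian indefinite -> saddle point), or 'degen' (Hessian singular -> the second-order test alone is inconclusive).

Compute the Hessian H = grad^2 f:
  H = [[5, -4], [-4, 11]]
Verify stationarity: grad f(x*) = H x* + g = (0, 0).
Eigenvalues of H: 3, 13.
Both eigenvalues > 0, so H is positive definite -> x* is a strict local min.

min


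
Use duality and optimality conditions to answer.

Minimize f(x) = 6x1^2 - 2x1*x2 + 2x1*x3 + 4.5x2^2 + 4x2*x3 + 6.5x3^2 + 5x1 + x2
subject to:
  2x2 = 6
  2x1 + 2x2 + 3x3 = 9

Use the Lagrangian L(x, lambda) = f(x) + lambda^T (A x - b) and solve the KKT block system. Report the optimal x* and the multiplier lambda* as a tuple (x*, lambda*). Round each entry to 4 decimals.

Form the Lagrangian:
  L(x, lambda) = (1/2) x^T Q x + c^T x + lambda^T (A x - b)
Stationarity (grad_x L = 0): Q x + c + A^T lambda = 0.
Primal feasibility: A x = b.

This gives the KKT block system:
  [ Q   A^T ] [ x     ]   [-c ]
  [ A    0  ] [ lambda ] = [ b ]

Solving the linear system:
  x*      = (1.0368, 3, 0.3088)
  lambda* = (-7.5515, -6.0294)
  f(x*)   = 53.8787

x* = (1.0368, 3, 0.3088), lambda* = (-7.5515, -6.0294)


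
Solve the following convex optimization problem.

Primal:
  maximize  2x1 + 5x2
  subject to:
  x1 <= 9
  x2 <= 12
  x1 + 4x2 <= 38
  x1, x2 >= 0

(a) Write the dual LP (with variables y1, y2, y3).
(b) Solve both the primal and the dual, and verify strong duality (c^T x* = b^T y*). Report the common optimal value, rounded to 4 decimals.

The standard primal-dual pair for 'max c^T x s.t. A x <= b, x >= 0' is:
  Dual:  min b^T y  s.t.  A^T y >= c,  y >= 0.

So the dual LP is:
  minimize  9y1 + 12y2 + 38y3
  subject to:
    y1 + y3 >= 2
    y2 + 4y3 >= 5
    y1, y2, y3 >= 0

Solving the primal: x* = (9, 7.25).
  primal value c^T x* = 54.25.
Solving the dual: y* = (0.75, 0, 1.25).
  dual value b^T y* = 54.25.
Strong duality: c^T x* = b^T y*. Confirmed.

54.25


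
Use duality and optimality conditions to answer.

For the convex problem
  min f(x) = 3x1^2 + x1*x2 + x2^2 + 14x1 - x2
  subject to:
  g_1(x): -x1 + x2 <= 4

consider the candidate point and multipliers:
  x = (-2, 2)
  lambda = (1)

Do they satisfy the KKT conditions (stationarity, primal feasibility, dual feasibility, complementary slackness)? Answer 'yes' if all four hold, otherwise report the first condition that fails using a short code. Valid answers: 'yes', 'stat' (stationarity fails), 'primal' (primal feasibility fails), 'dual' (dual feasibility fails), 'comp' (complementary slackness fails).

Gradient of f: grad f(x) = Q x + c = (4, 1)
Constraint values g_i(x) = a_i^T x - b_i:
  g_1((-2, 2)) = 0
Stationarity residual: grad f(x) + sum_i lambda_i a_i = (3, 2)
  -> stationarity FAILS
Primal feasibility (all g_i <= 0): OK
Dual feasibility (all lambda_i >= 0): OK
Complementary slackness (lambda_i * g_i(x) = 0 for all i): OK

Verdict: the first failing condition is stationarity -> stat.

stat


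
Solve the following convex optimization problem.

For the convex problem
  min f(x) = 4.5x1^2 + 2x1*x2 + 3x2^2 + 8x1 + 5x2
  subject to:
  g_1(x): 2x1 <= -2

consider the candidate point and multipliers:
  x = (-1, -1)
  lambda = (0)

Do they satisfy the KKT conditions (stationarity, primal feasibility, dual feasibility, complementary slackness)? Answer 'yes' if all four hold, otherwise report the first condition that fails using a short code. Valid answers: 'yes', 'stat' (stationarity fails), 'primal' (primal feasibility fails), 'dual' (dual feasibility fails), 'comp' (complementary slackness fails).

Gradient of f: grad f(x) = Q x + c = (-3, -3)
Constraint values g_i(x) = a_i^T x - b_i:
  g_1((-1, -1)) = 0
Stationarity residual: grad f(x) + sum_i lambda_i a_i = (-3, -3)
  -> stationarity FAILS
Primal feasibility (all g_i <= 0): OK
Dual feasibility (all lambda_i >= 0): OK
Complementary slackness (lambda_i * g_i(x) = 0 for all i): OK

Verdict: the first failing condition is stationarity -> stat.

stat


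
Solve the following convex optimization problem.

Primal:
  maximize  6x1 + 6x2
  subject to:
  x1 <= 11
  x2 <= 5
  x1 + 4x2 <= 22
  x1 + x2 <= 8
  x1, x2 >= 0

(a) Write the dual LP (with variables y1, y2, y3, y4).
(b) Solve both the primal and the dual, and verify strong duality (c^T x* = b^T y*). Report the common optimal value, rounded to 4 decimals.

The standard primal-dual pair for 'max c^T x s.t. A x <= b, x >= 0' is:
  Dual:  min b^T y  s.t.  A^T y >= c,  y >= 0.

So the dual LP is:
  minimize  11y1 + 5y2 + 22y3 + 8y4
  subject to:
    y1 + y3 + y4 >= 6
    y2 + 4y3 + y4 >= 6
    y1, y2, y3, y4 >= 0

Solving the primal: x* = (8, 0).
  primal value c^T x* = 48.
Solving the dual: y* = (0, 0, 0, 6).
  dual value b^T y* = 48.
Strong duality: c^T x* = b^T y*. Confirmed.

48


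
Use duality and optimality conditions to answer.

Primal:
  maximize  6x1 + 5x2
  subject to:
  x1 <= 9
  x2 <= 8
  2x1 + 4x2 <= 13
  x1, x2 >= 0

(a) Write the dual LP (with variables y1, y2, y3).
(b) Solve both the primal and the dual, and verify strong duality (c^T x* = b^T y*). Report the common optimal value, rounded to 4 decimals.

The standard primal-dual pair for 'max c^T x s.t. A x <= b, x >= 0' is:
  Dual:  min b^T y  s.t.  A^T y >= c,  y >= 0.

So the dual LP is:
  minimize  9y1 + 8y2 + 13y3
  subject to:
    y1 + 2y3 >= 6
    y2 + 4y3 >= 5
    y1, y2, y3 >= 0

Solving the primal: x* = (6.5, 0).
  primal value c^T x* = 39.
Solving the dual: y* = (0, 0, 3).
  dual value b^T y* = 39.
Strong duality: c^T x* = b^T y*. Confirmed.

39


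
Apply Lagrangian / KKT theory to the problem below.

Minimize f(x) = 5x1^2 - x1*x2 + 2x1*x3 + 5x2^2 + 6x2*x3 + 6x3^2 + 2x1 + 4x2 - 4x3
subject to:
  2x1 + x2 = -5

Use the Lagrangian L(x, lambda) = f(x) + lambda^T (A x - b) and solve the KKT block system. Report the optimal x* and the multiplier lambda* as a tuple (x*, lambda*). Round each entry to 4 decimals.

Form the Lagrangian:
  L(x, lambda) = (1/2) x^T Q x + c^T x + lambda^T (A x - b)
Stationarity (grad_x L = 0): Q x + c + A^T lambda = 0.
Primal feasibility: A x = b.

This gives the KKT block system:
  [ Q   A^T ] [ x     ]   [-c ]
  [ A    0  ] [ lambda ] = [ b ]

Solving the linear system:
  x*      = (-1.5474, -1.9051, 1.5438)
  lambda* = (4.2409)
  f(x*)   = 2.1569

x* = (-1.5474, -1.9051, 1.5438), lambda* = (4.2409)


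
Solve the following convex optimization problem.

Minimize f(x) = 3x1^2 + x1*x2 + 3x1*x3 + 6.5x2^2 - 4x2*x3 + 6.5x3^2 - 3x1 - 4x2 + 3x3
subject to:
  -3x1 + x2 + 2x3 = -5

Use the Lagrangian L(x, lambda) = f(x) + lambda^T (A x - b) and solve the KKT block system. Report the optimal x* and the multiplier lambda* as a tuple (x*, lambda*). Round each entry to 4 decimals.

Form the Lagrangian:
  L(x, lambda) = (1/2) x^T Q x + c^T x + lambda^T (A x - b)
Stationarity (grad_x L = 0): Q x + c + A^T lambda = 0.
Primal feasibility: A x = b.

This gives the KKT block system:
  [ Q   A^T ] [ x     ]   [-c ]
  [ A    0  ] [ lambda ] = [ b ]

Solving the linear system:
  x*      = (1.2207, -0.0451, -0.6464)
  lambda* = (0.7801)
  f(x*)   = -0.7603

x* = (1.2207, -0.0451, -0.6464), lambda* = (0.7801)


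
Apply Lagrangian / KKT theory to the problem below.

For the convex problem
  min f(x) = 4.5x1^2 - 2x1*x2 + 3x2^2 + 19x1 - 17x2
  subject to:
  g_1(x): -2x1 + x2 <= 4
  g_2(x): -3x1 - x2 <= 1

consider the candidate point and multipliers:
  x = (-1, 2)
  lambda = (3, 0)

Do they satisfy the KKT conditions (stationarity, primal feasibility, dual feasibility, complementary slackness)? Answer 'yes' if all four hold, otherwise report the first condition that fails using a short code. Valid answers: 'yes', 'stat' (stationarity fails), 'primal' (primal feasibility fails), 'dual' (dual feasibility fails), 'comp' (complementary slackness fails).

Gradient of f: grad f(x) = Q x + c = (6, -3)
Constraint values g_i(x) = a_i^T x - b_i:
  g_1((-1, 2)) = 0
  g_2((-1, 2)) = 0
Stationarity residual: grad f(x) + sum_i lambda_i a_i = (0, 0)
  -> stationarity OK
Primal feasibility (all g_i <= 0): OK
Dual feasibility (all lambda_i >= 0): OK
Complementary slackness (lambda_i * g_i(x) = 0 for all i): OK

Verdict: yes, KKT holds.

yes


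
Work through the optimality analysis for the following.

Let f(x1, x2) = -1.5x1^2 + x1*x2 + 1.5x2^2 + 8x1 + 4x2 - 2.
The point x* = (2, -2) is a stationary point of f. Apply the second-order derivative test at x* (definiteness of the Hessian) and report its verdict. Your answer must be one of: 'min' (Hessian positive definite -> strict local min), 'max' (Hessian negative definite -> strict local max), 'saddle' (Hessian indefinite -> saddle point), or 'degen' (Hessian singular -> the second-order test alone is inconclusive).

Compute the Hessian H = grad^2 f:
  H = [[-3, 1], [1, 3]]
Verify stationarity: grad f(x*) = H x* + g = (0, 0).
Eigenvalues of H: -3.1623, 3.1623.
Eigenvalues have mixed signs, so H is indefinite -> x* is a saddle point.

saddle


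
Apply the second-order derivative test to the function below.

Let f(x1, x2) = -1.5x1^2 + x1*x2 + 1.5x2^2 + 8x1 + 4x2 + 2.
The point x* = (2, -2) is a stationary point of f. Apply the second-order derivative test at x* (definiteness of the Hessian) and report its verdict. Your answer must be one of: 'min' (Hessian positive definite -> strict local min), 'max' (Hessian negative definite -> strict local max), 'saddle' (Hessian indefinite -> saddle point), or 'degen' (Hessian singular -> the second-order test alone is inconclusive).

Compute the Hessian H = grad^2 f:
  H = [[-3, 1], [1, 3]]
Verify stationarity: grad f(x*) = H x* + g = (0, 0).
Eigenvalues of H: -3.1623, 3.1623.
Eigenvalues have mixed signs, so H is indefinite -> x* is a saddle point.

saddle
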